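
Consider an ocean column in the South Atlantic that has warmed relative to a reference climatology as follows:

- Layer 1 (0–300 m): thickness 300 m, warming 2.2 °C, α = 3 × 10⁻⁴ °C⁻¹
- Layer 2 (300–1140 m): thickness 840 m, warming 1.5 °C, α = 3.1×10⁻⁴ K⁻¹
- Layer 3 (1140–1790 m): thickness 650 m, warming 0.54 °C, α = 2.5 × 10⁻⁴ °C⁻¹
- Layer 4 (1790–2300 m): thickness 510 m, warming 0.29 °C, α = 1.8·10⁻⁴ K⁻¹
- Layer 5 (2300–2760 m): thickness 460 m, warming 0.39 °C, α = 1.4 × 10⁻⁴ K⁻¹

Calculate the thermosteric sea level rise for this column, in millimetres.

about 730 mm

3×10⁻⁴ × 300 × 2.2 = 0.19800 m
Layer 2: 1.5 × 840 × 3.1×10⁻⁴ = 0.39060 m
1140–1790 m: 650 × 2.5×10⁻⁴ × 0.54 = 0.08775 m
0.29 × 510 × 1.8×10⁻⁴ = 0.026622 m
1.4×10⁻⁴ × 460 × 0.39 = 0.025116 m
Δh = 0.19800 + 0.39060 + 0.08775 + 0.026622 + 0.025116 = 0.728088 m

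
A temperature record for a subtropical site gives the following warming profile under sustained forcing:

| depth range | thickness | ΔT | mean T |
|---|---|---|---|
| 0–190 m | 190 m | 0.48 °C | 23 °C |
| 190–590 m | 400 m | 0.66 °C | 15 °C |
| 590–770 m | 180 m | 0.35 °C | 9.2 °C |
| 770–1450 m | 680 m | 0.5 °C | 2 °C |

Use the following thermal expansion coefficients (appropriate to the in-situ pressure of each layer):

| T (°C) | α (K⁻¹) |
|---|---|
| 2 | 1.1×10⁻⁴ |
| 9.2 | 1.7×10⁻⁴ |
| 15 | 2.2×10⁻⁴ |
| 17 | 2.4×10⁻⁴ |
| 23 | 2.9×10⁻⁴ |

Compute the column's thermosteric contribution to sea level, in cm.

Δh = 13 cm

Layer 1 at 23 °C → α = 2.9×10⁻⁴ K⁻¹
Layer 2 at 15 °C → α = 2.2×10⁻⁴ K⁻¹
Layer 3 at 9.2 °C → α = 1.7×10⁻⁴ K⁻¹
Layer 4 at 2 °C → α = 1.1×10⁻⁴ K⁻¹
2.9×10⁻⁴ × 190 × 0.48 = 0.026448 m
190–590 m: 0.66 × 2.2×10⁻⁴ × 400 = 0.05808 m
590–770 m: 1.7×10⁻⁴ × 0.35 × 180 = 0.01071 m
1.1×10⁻⁴ × 0.5 × 680 = 0.03740 m
Δh = 0.026448 + 0.05808 + 0.01071 + 0.03740 = 0.132638 m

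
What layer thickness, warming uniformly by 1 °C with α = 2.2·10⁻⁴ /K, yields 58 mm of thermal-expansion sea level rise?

H = Δh/(αΔT) = 0.058 / (2.2×10⁻⁴ × 1) ≈ 263.6 m

H ≈ 264 m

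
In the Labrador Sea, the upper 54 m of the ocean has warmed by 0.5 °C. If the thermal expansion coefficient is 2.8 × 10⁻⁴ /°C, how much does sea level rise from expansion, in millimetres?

Δh = αΔT·H = 2.8×10⁻⁴ × 0.5 × 54 = 0.00756 m

7.56 mm of thermosteric rise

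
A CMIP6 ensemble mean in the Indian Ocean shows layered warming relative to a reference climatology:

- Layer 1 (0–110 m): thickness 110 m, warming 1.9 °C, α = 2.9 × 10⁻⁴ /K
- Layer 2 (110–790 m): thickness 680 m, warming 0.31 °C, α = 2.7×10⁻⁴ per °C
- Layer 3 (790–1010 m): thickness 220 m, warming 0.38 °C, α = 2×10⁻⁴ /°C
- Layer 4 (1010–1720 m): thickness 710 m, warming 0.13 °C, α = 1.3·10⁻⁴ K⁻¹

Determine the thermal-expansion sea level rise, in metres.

0–110 m: 110 × 1.9 × 2.9×10⁻⁴ = 0.06061 m
110–790 m: 0.31 × 680 × 2.7×10⁻⁴ = 0.056916 m
Layer 3: 220 × 2×10⁻⁴ × 0.38 = 0.01672 m
1010–1720 m: 1.3×10⁻⁴ × 710 × 0.13 = 0.011999 m
Δh = 0.06061 + 0.056916 + 0.01672 + 0.011999 = 0.146245 m

Δh ≈ 0.146 m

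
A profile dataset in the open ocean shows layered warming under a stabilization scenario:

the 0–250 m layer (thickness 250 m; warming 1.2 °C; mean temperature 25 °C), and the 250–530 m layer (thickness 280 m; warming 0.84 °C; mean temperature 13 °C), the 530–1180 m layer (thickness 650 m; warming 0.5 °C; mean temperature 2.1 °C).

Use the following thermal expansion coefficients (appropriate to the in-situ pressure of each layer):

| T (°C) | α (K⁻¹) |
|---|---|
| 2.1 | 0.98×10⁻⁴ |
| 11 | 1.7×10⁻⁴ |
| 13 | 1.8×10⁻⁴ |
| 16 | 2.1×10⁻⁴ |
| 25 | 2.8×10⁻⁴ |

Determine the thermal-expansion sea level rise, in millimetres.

158 mm of thermosteric rise

Layer 1 at 25 °C → α = 2.8×10⁻⁴ K⁻¹
Layer 2 at 13 °C → α = 1.8×10⁻⁴ K⁻¹
Layer 3 at 2.1 °C → α = 0.98×10⁻⁴ K⁻¹
0–250 m: 1.2 × 250 × 2.8×10⁻⁴ = 0.08400 m
280 × 0.84 × 1.8×10⁻⁴ = 0.042336 m
530–1180 m: 650 × 0.5 × 0.98×10⁻⁴ = 0.03185 m
Δh = 0.08400 + 0.042336 + 0.03185 = 0.158186 m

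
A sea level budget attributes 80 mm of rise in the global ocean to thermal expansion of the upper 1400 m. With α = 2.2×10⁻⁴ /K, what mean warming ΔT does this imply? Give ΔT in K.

0.260 K

ΔT = Δh/(αH) = 0.08 / (2.2×10⁻⁴ × 1400) ≈ 0.2597 K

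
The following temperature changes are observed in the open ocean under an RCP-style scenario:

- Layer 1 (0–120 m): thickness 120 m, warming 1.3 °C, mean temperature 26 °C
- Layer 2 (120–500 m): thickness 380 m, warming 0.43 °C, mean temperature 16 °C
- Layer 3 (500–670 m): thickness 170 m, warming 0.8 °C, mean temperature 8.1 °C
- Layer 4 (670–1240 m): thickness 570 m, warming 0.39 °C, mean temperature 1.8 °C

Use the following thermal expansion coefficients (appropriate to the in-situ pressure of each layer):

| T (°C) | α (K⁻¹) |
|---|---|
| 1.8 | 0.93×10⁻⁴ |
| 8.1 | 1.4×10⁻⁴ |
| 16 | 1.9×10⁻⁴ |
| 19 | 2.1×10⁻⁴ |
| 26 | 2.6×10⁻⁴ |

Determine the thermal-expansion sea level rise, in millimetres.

about 111 mm

Layer 1 at 26 °C → α = 2.6×10⁻⁴ K⁻¹
Layer 2 at 16 °C → α = 1.9×10⁻⁴ K⁻¹
Layer 3 at 8.1 °C → α = 1.4×10⁻⁴ K⁻¹
Layer 4 at 1.8 °C → α = 0.93×10⁻⁴ K⁻¹
Layer 1: 1.3 × 2.6×10⁻⁴ × 120 = 0.04056 m
Layer 2: 1.9×10⁻⁴ × 0.43 × 380 = 0.031046 m
Layer 3: 1.4×10⁻⁴ × 170 × 0.8 = 0.01904 m
Layer 4: 570 × 0.39 × 0.93×10⁻⁴ = 0.0206739 m
Δh = 0.04056 + 0.031046 + 0.01904 + 0.0206739 = 0.1113199 m ≈ 111 mm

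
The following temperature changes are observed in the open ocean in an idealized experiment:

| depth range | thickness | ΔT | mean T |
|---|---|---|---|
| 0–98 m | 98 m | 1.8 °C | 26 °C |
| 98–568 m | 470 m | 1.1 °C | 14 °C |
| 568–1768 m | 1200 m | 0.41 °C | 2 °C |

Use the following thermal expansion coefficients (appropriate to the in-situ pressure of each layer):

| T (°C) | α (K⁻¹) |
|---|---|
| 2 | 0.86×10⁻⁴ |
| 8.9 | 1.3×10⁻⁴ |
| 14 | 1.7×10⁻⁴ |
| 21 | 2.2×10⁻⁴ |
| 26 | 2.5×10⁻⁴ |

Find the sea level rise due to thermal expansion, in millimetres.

170 mm of thermosteric rise

Layer 1 at 26 °C → α = 2.5×10⁻⁴ K⁻¹
Layer 2 at 14 °C → α = 1.7×10⁻⁴ K⁻¹
Layer 3 at 2 °C → α = 0.86×10⁻⁴ K⁻¹
Layer 1: 1.8 × 98 × 2.5×10⁻⁴ = 0.04410 m
470 × 1.1 × 1.7×10⁻⁴ = 0.08789 m
568–1768 m: 1200 × 0.41 × 0.86×10⁻⁴ = 0.042312 m
Δh = 0.04410 + 0.08789 + 0.042312 = 0.174302 m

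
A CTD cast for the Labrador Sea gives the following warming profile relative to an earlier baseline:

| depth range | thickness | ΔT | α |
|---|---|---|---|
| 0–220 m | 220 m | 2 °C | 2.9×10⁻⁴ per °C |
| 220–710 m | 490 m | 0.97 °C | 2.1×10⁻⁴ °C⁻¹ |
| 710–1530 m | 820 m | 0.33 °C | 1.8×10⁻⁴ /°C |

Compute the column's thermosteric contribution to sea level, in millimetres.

about 276 mm

0–220 m: 2.9×10⁻⁴ × 2 × 220 = 0.12760 m
0.97 × 490 × 2.1×10⁻⁴ = 0.099813 m
0.33 × 1.8×10⁻⁴ × 820 = 0.048708 m
Δh = 0.12760 + 0.099813 + 0.048708 = 0.276121 m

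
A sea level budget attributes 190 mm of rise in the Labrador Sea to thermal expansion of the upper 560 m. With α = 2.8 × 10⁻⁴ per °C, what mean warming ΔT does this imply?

ΔT = Δh/(αH) = 0.19 / (2.8×10⁻⁴ × 560) ≈ 1.212 °C

ΔT ≈ 1.21 °C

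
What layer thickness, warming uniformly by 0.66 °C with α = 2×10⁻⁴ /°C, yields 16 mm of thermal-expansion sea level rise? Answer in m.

H ≈ 121 m

H = Δh/(αΔT) = 0.016 / (2×10⁻⁴ × 0.66) ≈ 121.2 m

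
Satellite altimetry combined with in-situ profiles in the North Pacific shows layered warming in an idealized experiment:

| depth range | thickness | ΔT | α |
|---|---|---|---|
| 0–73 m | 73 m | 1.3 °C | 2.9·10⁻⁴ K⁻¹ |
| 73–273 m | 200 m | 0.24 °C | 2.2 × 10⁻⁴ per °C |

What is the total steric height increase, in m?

0.038 m

0–73 m: 2.9×10⁻⁴ × 1.3 × 73 = 0.027521 m
73–273 m: 200 × 2.2×10⁻⁴ × 0.24 = 0.01056 m
Δh = 0.027521 + 0.01056 = 0.038081 m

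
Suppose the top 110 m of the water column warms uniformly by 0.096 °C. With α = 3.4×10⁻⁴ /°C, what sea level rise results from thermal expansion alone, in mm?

Δh = 3.6 mm

Δh = αΔT·H = 3.4×10⁻⁴ × 0.096 × 110 = 0.0035904 m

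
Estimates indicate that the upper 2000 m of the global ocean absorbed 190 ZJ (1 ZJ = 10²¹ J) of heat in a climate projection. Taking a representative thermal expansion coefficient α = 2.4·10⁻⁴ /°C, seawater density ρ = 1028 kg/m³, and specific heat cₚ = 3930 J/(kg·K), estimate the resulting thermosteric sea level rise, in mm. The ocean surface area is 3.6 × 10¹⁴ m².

Per unit area: Q = 190×10²¹ / (3.6×10¹⁴) ≈ 5.278×10⁸ J/m²
Δh = αQ/(ρcₚ) = 2.4×10⁻⁴ × 5.278×10⁸ / (1028 × 3930) ≈ 0.031354 m

about 31.4 mm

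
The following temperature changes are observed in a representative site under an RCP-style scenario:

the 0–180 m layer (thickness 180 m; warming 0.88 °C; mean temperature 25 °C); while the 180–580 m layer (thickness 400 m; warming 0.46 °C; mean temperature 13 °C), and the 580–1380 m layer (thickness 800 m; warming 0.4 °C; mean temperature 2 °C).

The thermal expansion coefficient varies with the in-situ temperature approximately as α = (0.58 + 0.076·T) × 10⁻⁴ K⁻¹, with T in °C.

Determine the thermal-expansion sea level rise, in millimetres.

91.6 mm of thermosteric rise

Layer 1: α = (0.58 + 0.076×25)×10⁻⁴ = 2.48×10⁻⁴ K⁻¹
Layer 2: α = (0.58 + 0.076×13)×10⁻⁴ = 1.568×10⁻⁴ K⁻¹
Layer 3: α = (0.58 + 0.076×2)×10⁻⁴ = 0.732×10⁻⁴ K⁻¹
2.48×10⁻⁴ × 180 × 0.88 = 0.0392832 m
1.568×10⁻⁴ × 0.46 × 400 = 0.0288512 m
580–1380 m: 0.732×10⁻⁴ × 800 × 0.4 = 0.023424 m
Δh = 0.0392832 + 0.0288512 + 0.023424 = 0.0915584 m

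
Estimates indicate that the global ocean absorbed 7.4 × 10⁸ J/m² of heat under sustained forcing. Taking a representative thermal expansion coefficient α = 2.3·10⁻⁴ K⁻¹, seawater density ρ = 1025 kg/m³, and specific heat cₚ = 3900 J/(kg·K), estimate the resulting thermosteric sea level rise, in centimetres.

Δh = αQ/(ρcₚ) = 2.3×10⁻⁴ × 7.4×10⁸ / (1025 × 3900) ≈ 0.042577 m

4.3 cm of thermosteric rise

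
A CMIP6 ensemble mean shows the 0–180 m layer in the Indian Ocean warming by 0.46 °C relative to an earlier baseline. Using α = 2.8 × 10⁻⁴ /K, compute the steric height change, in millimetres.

23.2 mm of thermosteric rise

Δh = αΔT·H = 2.8×10⁻⁴ × 0.46 × 180 = 0.023184 m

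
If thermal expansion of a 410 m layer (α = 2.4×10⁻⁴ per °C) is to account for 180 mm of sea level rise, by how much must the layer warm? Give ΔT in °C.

ΔT = Δh/(αH) = 0.18 / (2.4×10⁻⁴ × 410) ≈ 1.829 °C

1.8 °C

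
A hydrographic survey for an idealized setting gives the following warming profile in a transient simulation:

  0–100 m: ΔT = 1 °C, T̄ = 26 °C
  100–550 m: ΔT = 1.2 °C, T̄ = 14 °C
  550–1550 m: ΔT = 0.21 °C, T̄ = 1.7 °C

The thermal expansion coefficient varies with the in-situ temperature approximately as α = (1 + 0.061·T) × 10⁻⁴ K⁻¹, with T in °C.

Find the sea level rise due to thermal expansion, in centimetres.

Δh = 14.9 cm

Layer 1: α = (1 + 0.061×26)×10⁻⁴ = 2.586×10⁻⁴ K⁻¹
Layer 2: α = (1 + 0.061×14)×10⁻⁴ = 1.854×10⁻⁴ K⁻¹
Layer 3: α = (1 + 0.061×1.7)×10⁻⁴ = 1.1037×10⁻⁴ K⁻¹
0–100 m: 2.586×10⁻⁴ × 100 × 1 = 0.02586 m
1.2 × 1.854×10⁻⁴ × 450 = 0.100116 m
0.21 × 1.1037×10⁻⁴ × 1000 = 0.0231777 m
Δh = 0.02586 + 0.100116 + 0.0231777 = 0.1491537 m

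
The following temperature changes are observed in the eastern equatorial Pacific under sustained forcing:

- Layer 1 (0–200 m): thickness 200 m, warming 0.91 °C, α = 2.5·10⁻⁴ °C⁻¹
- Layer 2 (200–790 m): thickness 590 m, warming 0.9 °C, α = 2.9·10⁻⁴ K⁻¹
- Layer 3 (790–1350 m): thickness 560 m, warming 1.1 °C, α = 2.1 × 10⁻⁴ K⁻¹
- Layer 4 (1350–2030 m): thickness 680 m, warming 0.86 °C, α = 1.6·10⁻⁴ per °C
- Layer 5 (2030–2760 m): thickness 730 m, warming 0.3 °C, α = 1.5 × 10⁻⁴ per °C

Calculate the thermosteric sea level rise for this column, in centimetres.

Layer 1: 2.5×10⁻⁴ × 0.91 × 200 = 0.04550 m
Layer 2: 2.9×10⁻⁴ × 0.9 × 590 = 0.15399 m
790–1350 m: 560 × 1.1 × 2.1×10⁻⁴ = 0.12936 m
Layer 4: 0.86 × 1.6×10⁻⁴ × 680 = 0.093568 m
Layer 5: 1.5×10⁻⁴ × 730 × 0.3 = 0.03285 m
Δh = 0.04550 + 0.15399 + 0.12936 + 0.093568 + 0.03285 = 0.455268 m

Δh = 45.5 cm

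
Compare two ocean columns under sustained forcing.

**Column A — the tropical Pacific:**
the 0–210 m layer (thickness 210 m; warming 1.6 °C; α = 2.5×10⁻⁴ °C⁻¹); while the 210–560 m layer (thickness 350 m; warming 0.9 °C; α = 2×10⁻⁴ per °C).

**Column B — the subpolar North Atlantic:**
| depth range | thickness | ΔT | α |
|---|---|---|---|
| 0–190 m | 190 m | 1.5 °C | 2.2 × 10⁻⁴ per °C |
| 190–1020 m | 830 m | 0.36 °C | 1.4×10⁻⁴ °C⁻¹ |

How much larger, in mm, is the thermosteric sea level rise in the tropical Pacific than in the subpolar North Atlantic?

Δh_A − Δh_B ≈ 42.5 mm

A 210 × 2.5×10⁻⁴ × 1.6 = 0.08400 m
A Layer 2: 0.9 × 2×10⁻⁴ × 350 = 0.06300 m
A total: 0.14700 m
B Layer 1: 190 × 2.2×10⁻⁴ × 1.5 = 0.06270 m
B 190–1020 m: 1.4×10⁻⁴ × 0.36 × 830 = 0.041832 m
B total: 0.104532 m
Difference: 0.14700 − 0.104532 = 0.042468 m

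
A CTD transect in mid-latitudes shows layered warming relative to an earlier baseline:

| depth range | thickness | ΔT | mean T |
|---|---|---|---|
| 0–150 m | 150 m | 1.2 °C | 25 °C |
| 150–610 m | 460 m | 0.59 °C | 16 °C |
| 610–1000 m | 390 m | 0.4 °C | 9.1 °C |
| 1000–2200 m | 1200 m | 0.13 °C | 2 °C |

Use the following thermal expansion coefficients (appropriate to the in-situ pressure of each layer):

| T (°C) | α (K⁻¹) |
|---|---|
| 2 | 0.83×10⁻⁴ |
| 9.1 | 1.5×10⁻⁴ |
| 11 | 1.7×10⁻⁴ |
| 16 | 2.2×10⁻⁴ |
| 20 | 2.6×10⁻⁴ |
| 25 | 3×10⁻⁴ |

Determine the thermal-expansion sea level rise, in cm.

about 15.0 cm

Layer 1 at 25 °C → α = 3×10⁻⁴ K⁻¹
Layer 2 at 16 °C → α = 2.2×10⁻⁴ K⁻¹
Layer 3 at 9.1 °C → α = 1.5×10⁻⁴ K⁻¹
Layer 4 at 2 °C → α = 0.83×10⁻⁴ K⁻¹
Layer 1: 3×10⁻⁴ × 1.2 × 150 = 0.05400 m
Layer 2: 0.59 × 2.2×10⁻⁴ × 460 = 0.059708 m
Layer 3: 1.5×10⁻⁴ × 390 × 0.4 = 0.02340 m
Layer 4: 0.83×10⁻⁴ × 1200 × 0.13 = 0.012948 m
Δh = 0.05400 + 0.059708 + 0.02340 + 0.012948 = 0.150056 m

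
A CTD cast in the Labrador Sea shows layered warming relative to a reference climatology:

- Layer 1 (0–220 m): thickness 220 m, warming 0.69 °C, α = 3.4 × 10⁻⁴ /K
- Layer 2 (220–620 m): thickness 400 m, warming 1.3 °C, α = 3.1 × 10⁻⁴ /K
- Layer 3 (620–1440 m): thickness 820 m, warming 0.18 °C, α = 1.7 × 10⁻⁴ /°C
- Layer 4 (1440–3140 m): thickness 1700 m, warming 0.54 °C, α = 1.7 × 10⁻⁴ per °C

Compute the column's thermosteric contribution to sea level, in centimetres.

0–220 m: 220 × 3.4×10⁻⁴ × 0.69 = 0.051612 m
1.3 × 3.1×10⁻⁴ × 400 = 0.16120 m
Layer 3: 1.7×10⁻⁴ × 820 × 0.18 = 0.025092 m
Layer 4: 1700 × 1.7×10⁻⁴ × 0.54 = 0.15606 m
Δh = 0.051612 + 0.16120 + 0.025092 + 0.15606 = 0.393964 m

Δh = 39.4 cm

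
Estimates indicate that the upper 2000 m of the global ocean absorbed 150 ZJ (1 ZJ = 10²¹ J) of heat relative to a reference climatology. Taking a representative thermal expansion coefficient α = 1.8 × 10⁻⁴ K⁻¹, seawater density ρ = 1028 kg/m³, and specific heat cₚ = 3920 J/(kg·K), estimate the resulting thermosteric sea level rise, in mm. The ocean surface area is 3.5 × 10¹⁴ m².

Per unit area: Q = 150×10²¹ / (3.5×10¹⁴) ≈ 4.286×10⁸ J/m²
Δh = αQ/(ρcₚ) = 1.8×10⁻⁴ × 4.286×10⁸ / (1028 × 3920) ≈ 0.019145 m

Δh = 19 mm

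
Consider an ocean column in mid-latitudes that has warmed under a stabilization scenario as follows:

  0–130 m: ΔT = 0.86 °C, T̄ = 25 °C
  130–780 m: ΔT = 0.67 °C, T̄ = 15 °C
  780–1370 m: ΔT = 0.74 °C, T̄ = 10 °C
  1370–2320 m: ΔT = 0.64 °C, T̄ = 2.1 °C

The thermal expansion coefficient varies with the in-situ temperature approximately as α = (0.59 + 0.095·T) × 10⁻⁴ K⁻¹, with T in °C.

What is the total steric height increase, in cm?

Layer 1: α = (0.59 + 0.095×25)×10⁻⁴ = 2.965×10⁻⁴ K⁻¹
Layer 2: α = (0.59 + 0.095×15)×10⁻⁴ = 2.015×10⁻⁴ K⁻¹
Layer 3: α = (0.59 + 0.095×10)×10⁻⁴ = 1.54×10⁻⁴ K⁻¹
Layer 4: α = (0.59 + 0.095×2.1)×10⁻⁴ = 0.7895×10⁻⁴ K⁻¹
0–130 m: 130 × 0.86 × 2.965×10⁻⁴ = 0.0331487 m
Layer 2: 2.015×10⁻⁴ × 0.67 × 650 = 0.08775325 m
780–1370 m: 0.74 × 1.54×10⁻⁴ × 590 = 0.0672364 m
0.64 × 950 × 0.7895×10⁻⁴ = 0.0480016 m
Δh = 0.0331487 + 0.08775325 + 0.0672364 + 0.0480016 = 0.23613995 m

about 24 cm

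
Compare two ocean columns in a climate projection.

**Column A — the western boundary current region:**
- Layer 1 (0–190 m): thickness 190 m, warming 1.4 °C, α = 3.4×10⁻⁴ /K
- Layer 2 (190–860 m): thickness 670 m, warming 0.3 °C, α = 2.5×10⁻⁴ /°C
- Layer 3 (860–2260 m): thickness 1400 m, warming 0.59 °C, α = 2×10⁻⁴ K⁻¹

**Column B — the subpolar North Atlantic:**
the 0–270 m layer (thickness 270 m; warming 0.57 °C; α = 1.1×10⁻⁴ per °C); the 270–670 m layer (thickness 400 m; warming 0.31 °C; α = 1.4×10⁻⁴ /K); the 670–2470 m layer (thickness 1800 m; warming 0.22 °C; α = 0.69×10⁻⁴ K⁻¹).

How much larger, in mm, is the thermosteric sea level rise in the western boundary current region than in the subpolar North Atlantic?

A Layer 1: 1.4 × 190 × 3.4×10⁻⁴ = 0.09044 m
A 2.5×10⁻⁴ × 0.3 × 670 = 0.05025 m
A Layer 3: 0.59 × 1400 × 2×10⁻⁴ = 0.16520 m
A total: 0.30589 m
B Layer 1: 1.1×10⁻⁴ × 0.57 × 270 = 0.016929 m
B Layer 2: 0.31 × 400 × 1.4×10⁻⁴ = 0.01736 m
B Layer 3: 1800 × 0.22 × 0.69×10⁻⁴ = 0.027324 m
B total: 0.061613 m
Difference: 0.30589 − 0.061613 = 0.244277 m

244 mm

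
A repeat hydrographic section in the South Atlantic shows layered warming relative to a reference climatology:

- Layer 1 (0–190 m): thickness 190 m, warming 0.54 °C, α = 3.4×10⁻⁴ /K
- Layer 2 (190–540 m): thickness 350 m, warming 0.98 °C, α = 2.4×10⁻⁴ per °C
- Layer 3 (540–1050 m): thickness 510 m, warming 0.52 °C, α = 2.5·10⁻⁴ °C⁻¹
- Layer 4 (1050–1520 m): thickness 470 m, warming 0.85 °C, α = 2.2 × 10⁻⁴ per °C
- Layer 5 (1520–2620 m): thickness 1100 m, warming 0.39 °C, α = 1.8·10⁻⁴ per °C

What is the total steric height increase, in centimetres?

0.54 × 3.4×10⁻⁴ × 190 = 0.034884 m
190–540 m: 2.4×10⁻⁴ × 350 × 0.98 = 0.08232 m
540–1050 m: 0.52 × 2.5×10⁻⁴ × 510 = 0.06630 m
2.2×10⁻⁴ × 470 × 0.85 = 0.08789 m
1100 × 1.8×10⁻⁴ × 0.39 = 0.07722 m
Δh = 0.034884 + 0.08232 + 0.06630 + 0.08789 + 0.07722 = 0.348614 m

Δh ≈ 34.9 cm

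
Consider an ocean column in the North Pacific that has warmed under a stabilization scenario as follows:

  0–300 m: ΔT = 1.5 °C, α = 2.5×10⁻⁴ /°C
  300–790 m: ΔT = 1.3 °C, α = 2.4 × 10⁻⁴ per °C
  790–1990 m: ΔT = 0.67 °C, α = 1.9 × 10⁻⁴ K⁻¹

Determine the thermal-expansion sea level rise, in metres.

about 0.42 m

0–300 m: 300 × 1.5 × 2.5×10⁻⁴ = 0.11250 m
1.3 × 2.4×10⁻⁴ × 490 = 0.15288 m
790–1990 m: 1200 × 0.67 × 1.9×10⁻⁴ = 0.15276 m
Δh = 0.11250 + 0.15288 + 0.15276 = 0.41814 m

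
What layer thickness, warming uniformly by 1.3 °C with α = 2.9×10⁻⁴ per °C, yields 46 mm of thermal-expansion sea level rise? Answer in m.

H = Δh/(αΔT) = 0.046 / (2.9×10⁻⁴ × 1.3) ≈ 122.0 m

122 m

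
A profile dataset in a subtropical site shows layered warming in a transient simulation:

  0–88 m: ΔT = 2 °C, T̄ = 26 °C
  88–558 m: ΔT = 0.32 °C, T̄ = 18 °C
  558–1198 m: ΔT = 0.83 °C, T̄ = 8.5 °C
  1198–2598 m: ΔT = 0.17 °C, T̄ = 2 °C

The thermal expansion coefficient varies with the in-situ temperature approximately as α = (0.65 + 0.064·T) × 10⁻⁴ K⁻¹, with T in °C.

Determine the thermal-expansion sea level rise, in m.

0.150 m

Layer 1: α = (0.65 + 0.064×26)×10⁻⁴ = 2.314×10⁻⁴ K⁻¹
Layer 2: α = (0.65 + 0.064×18)×10⁻⁴ = 1.802×10⁻⁴ K⁻¹
Layer 3: α = (0.65 + 0.064×8.5)×10⁻⁴ = 1.194×10⁻⁴ K⁻¹
Layer 4: α = (0.65 + 0.064×2)×10⁻⁴ = 0.778×10⁻⁴ K⁻¹
Layer 1: 88 × 2 × 2.314×10⁻⁴ = 0.0407264 m
Layer 2: 0.32 × 1.802×10⁻⁴ × 470 = 0.02710208 m
Layer 3: 0.83 × 640 × 1.194×10⁻⁴ = 0.06342528 m
1400 × 0.17 × 0.778×10⁻⁴ = 0.0185164 m
Δh = 0.0407264 + 0.02710208 + 0.06342528 + 0.0185164 = 0.14977016 m ≈ 0.150 m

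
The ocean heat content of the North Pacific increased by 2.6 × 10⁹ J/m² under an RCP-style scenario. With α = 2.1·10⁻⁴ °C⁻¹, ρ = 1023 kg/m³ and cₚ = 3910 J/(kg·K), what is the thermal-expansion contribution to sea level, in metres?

Δh = 0.137 m

Δh = αQ/(ρcₚ) = 2.1×10⁻⁴ × 2.6×10⁹ / (1023 × 3910) ≈ 0.13650 m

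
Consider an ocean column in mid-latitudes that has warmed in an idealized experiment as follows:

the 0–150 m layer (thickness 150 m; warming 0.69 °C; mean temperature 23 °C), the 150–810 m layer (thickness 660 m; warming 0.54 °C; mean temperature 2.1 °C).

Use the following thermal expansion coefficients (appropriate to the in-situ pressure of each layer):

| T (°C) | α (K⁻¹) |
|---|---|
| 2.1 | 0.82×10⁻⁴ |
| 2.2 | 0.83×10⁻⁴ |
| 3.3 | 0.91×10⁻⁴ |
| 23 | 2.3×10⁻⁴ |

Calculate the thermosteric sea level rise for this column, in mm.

Layer 1 at 23 °C → α = 2.3×10⁻⁴ K⁻¹
Layer 2 at 2.1 °C → α = 0.82×10⁻⁴ K⁻¹
Layer 1: 2.3×10⁻⁴ × 0.69 × 150 = 0.023805 m
0.82×10⁻⁴ × 0.54 × 660 = 0.0292248 m
Δh = 0.023805 + 0.0292248 = 0.0530298 m

Δh ≈ 53.0 mm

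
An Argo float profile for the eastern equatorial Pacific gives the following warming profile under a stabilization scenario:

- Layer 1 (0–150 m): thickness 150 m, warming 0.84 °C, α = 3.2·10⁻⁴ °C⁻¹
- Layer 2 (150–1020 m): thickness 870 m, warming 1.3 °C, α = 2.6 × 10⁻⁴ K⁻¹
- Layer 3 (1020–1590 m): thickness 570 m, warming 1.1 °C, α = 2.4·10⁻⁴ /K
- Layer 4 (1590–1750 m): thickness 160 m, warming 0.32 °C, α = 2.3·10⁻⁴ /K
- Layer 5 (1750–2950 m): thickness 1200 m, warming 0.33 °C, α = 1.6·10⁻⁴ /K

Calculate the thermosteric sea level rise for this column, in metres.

0–150 m: 3.2×10⁻⁴ × 0.84 × 150 = 0.04032 m
Layer 2: 2.6×10⁻⁴ × 870 × 1.3 = 0.29406 m
2.4×10⁻⁴ × 570 × 1.1 = 0.15048 m
Layer 4: 0.32 × 160 × 2.3×10⁻⁴ = 0.011776 m
1750–2950 m: 1200 × 1.6×10⁻⁴ × 0.33 = 0.06336 m
Δh = 0.04032 + 0.29406 + 0.15048 + 0.011776 + 0.06336 = 0.559996 m ≈ 0.560 m

Δh = 0.560 m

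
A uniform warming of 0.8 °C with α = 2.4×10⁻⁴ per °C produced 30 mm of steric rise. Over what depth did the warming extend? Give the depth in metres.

H ≈ 156 m

H = Δh/(αΔT) = 0.03 / (2.4×10⁻⁴ × 0.8) ≈ 156.3 m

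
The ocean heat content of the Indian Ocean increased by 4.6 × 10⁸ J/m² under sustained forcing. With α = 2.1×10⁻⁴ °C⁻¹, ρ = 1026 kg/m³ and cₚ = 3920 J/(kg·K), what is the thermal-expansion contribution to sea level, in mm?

Δh = αQ/(ρcₚ) = 2.1×10⁻⁴ × 4.6×10⁸ / (1026 × 3920) ≈ 0.024018 m

24 mm of thermosteric rise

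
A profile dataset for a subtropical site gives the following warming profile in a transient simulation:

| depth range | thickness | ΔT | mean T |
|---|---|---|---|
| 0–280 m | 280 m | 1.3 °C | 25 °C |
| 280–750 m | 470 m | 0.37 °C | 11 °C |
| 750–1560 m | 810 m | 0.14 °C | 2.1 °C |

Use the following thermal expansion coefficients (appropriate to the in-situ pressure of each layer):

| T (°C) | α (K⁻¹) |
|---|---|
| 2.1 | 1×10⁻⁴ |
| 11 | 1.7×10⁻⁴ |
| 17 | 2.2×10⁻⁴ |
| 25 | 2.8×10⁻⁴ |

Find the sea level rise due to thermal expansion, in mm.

Δh = 140 mm

Layer 1 at 25 °C → α = 2.8×10⁻⁴ K⁻¹
Layer 2 at 11 °C → α = 1.7×10⁻⁴ K⁻¹
Layer 3 at 2.1 °C → α = 1×10⁻⁴ K⁻¹
2.8×10⁻⁴ × 280 × 1.3 = 0.10192 m
280–750 m: 470 × 1.7×10⁻⁴ × 0.37 = 0.029563 m
810 × 0.14 × 1×10⁻⁴ = 0.01134 m
Δh = 0.10192 + 0.029563 + 0.01134 = 0.142823 m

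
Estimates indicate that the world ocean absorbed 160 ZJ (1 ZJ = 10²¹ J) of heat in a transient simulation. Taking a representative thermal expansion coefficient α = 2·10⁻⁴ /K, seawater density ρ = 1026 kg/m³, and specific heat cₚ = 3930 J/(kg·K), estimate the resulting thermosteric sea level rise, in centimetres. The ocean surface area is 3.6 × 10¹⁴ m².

about 2.20 cm

Per unit area: Q = 160×10²¹ / (3.6×10¹⁴) ≈ 4.444×10⁸ J/m²
Δh = αQ/(ρcₚ) = 2×10⁻⁴ × 4.444×10⁸ / (1026 × 3930) ≈ 0.022043 m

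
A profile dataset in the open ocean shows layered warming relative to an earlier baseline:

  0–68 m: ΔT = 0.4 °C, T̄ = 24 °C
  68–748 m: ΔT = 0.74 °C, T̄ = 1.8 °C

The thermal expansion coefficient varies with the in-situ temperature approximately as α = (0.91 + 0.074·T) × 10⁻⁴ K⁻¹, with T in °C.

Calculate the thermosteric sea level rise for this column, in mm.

Layer 1: α = (0.91 + 0.074×24)×10⁻⁴ = 2.686×10⁻⁴ K⁻¹
Layer 2: α = (0.91 + 0.074×1.8)×10⁻⁴ = 1.0432×10⁻⁴ K⁻¹
2.686×10⁻⁴ × 68 × 0.4 = 0.00730592 m
68–748 m: 0.74 × 1.0432×10⁻⁴ × 680 = 0.052493824 m
Δh = 0.00730592 + 0.052493824 = 0.059799744 m

59.8 mm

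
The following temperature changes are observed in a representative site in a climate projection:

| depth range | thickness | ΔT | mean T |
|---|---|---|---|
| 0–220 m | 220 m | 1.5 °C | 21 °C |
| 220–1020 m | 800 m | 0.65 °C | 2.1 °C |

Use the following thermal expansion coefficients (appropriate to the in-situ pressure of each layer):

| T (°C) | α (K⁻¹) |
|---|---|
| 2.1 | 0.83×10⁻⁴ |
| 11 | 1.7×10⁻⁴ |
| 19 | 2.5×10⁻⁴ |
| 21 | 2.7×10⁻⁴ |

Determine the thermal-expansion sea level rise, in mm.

Δh = 132 mm

Layer 1 at 21 °C → α = 2.7×10⁻⁴ K⁻¹
Layer 2 at 2.1 °C → α = 0.83×10⁻⁴ K⁻¹
2.7×10⁻⁴ × 1.5 × 220 = 0.08910 m
Layer 2: 0.65 × 800 × 0.83×10⁻⁴ = 0.04316 m
Δh = 0.08910 + 0.04316 = 0.13226 m ≈ 132 mm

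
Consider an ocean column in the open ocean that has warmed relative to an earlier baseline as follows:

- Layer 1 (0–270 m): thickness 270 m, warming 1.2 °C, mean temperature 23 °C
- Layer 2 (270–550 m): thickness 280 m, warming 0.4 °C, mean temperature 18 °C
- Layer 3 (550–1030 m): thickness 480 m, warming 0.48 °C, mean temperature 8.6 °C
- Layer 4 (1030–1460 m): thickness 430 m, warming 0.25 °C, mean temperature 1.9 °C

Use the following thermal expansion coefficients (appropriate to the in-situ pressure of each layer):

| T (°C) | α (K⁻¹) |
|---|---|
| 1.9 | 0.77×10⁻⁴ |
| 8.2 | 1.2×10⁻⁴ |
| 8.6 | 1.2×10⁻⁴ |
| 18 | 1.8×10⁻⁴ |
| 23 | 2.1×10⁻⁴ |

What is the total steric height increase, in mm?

Layer 1 at 23 °C → α = 2.1×10⁻⁴ K⁻¹
Layer 2 at 18 °C → α = 1.8×10⁻⁴ K⁻¹
Layer 3 at 8.6 °C → α = 1.2×10⁻⁴ K⁻¹
Layer 4 at 1.9 °C → α = 0.77×10⁻⁴ K⁻¹
2.1×10⁻⁴ × 1.2 × 270 = 0.06804 m
Layer 2: 280 × 1.8×10⁻⁴ × 0.4 = 0.02016 m
Layer 3: 1.2×10⁻⁴ × 0.48 × 480 = 0.027648 m
1030–1460 m: 0.77×10⁻⁴ × 0.25 × 430 = 0.0082775 m
Δh = 0.06804 + 0.02016 + 0.027648 + 0.0082775 = 0.1241255 m

124 mm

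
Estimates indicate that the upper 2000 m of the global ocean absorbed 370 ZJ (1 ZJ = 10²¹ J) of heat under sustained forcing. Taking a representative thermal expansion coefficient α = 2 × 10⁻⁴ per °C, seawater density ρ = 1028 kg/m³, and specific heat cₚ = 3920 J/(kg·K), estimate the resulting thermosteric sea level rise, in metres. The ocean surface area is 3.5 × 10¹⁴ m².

Per unit area: Q = 370×10²¹ / (3.5×10¹⁴) ≈ 1.057×10⁹ J/m²
Δh = αQ/(ρcₚ) = 2×10⁻⁴ × 1.057×10⁹ / (1028 × 3920) ≈ 0.05246 m

Δh ≈ 0.0525 m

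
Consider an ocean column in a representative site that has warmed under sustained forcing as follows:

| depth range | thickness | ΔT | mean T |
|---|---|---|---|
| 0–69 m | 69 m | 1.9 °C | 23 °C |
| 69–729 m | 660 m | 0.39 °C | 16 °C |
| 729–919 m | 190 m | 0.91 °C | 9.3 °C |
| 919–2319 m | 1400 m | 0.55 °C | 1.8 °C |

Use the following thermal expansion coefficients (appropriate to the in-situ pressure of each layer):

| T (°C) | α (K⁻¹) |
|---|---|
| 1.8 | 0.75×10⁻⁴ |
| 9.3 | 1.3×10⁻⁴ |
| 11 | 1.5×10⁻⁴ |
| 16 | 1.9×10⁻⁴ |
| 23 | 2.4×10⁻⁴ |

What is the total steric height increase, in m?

about 0.16 m

Layer 1 at 23 °C → α = 2.4×10⁻⁴ K⁻¹
Layer 2 at 16 °C → α = 1.9×10⁻⁴ K⁻¹
Layer 3 at 9.3 °C → α = 1.3×10⁻⁴ K⁻¹
Layer 4 at 1.8 °C → α = 0.75×10⁻⁴ K⁻¹
Layer 1: 69 × 2.4×10⁻⁴ × 1.9 = 0.031464 m
69–729 m: 660 × 1.9×10⁻⁴ × 0.39 = 0.048906 m
Layer 3: 0.91 × 190 × 1.3×10⁻⁴ = 0.022477 m
919–2319 m: 0.55 × 1400 × 0.75×10⁻⁴ = 0.05775 m
Δh = 0.031464 + 0.048906 + 0.022477 + 0.05775 = 0.160597 m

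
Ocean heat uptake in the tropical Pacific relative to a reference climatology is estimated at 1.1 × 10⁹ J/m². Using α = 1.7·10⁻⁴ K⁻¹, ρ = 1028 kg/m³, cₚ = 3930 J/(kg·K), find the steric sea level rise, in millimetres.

Δh = 46.3 mm

Δh = αQ/(ρcₚ) = 1.7×10⁻⁴ × 1.1×10⁹ / (1028 × 3930) ≈ 0.046287 m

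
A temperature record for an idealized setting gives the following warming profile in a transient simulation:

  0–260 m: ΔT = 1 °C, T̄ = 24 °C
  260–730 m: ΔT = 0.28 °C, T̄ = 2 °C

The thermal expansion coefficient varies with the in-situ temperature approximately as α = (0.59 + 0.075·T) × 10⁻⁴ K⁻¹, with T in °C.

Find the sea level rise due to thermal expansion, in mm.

Layer 1: α = (0.59 + 0.075×24)×10⁻⁴ = 2.39×10⁻⁴ K⁻¹
Layer 2: α = (0.59 + 0.075×2)×10⁻⁴ = 0.74×10⁻⁴ K⁻¹
2.39×10⁻⁴ × 260 × 1 = 0.06214 m
Layer 2: 470 × 0.74×10⁻⁴ × 0.28 = 0.0097384 m
Δh = 0.06214 + 0.0097384 = 0.0718784 m

Δh = 72 mm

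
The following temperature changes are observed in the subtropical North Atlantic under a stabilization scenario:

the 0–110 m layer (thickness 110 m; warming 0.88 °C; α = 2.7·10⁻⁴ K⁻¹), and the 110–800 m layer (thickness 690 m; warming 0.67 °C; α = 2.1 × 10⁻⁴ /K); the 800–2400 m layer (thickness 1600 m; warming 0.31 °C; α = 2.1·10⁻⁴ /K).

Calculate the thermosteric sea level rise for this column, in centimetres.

Δh ≈ 22.7 cm

0–110 m: 2.7×10⁻⁴ × 0.88 × 110 = 0.026136 m
2.1×10⁻⁴ × 690 × 0.67 = 0.097083 m
1600 × 2.1×10⁻⁴ × 0.31 = 0.10416 m
Δh = 0.026136 + 0.097083 + 0.10416 = 0.227379 m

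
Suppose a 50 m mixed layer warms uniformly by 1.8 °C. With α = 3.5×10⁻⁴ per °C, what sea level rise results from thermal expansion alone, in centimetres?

Δh = αΔT·H = 3.5×10⁻⁴ × 1.8 × 50 = 0.03150 m

Δh = 3.15 cm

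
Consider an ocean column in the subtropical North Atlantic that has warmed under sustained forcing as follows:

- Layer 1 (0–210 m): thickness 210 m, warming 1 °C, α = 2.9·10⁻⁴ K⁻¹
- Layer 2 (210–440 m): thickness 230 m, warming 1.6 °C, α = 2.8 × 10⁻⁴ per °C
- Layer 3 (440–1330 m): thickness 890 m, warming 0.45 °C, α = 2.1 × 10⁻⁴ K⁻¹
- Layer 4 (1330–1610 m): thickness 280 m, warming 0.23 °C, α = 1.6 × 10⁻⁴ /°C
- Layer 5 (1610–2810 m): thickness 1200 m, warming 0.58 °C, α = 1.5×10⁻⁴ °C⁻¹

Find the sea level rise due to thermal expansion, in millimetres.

Layer 1: 1 × 210 × 2.9×10⁻⁴ = 0.06090 m
Layer 2: 230 × 2.8×10⁻⁴ × 1.6 = 0.10304 m
Layer 3: 890 × 2.1×10⁻⁴ × 0.45 = 0.084105 m
1.6×10⁻⁴ × 0.23 × 280 = 0.010304 m
Layer 5: 1200 × 1.5×10⁻⁴ × 0.58 = 0.10440 m
Δh = 0.06090 + 0.10304 + 0.084105 + 0.010304 + 0.10440 = 0.362749 m

360 mm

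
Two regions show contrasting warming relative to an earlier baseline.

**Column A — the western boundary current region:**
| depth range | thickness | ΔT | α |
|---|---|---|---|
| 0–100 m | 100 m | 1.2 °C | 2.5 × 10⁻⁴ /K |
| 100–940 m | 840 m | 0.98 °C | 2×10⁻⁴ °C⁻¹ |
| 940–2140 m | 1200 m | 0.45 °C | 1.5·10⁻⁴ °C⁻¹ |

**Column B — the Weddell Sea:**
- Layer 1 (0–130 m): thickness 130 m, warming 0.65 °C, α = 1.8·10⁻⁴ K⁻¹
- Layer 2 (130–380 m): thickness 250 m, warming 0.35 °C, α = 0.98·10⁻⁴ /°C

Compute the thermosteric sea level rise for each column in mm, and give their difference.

Δh_A ≈ 276 mm, Δh_B ≈ 23.8 mm; difference ≈ 252 mm

A 0–100 m: 100 × 1.2 × 2.5×10⁻⁴ = 0.03000 m
A 840 × 0.98 × 2×10⁻⁴ = 0.16464 m
A 0.45 × 1.5×10⁻⁴ × 1200 = 0.08100 m
A total: 0.27564 m
B 130 × 1.8×10⁻⁴ × 0.65 = 0.01521 m
B Layer 2: 250 × 0.98×10⁻⁴ × 0.35 = 0.008575 m
B total: 0.023785 m
Difference: 0.27564 − 0.023785 = 0.251855 m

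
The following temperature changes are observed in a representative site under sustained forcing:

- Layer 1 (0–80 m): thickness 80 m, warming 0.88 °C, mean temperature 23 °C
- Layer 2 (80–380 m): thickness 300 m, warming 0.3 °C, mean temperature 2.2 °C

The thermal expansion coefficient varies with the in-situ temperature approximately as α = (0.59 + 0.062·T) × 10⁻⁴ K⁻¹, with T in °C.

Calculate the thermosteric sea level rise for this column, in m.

Δh ≈ 0.0207 m

Layer 1: α = (0.59 + 0.062×23)×10⁻⁴ = 2.016×10⁻⁴ K⁻¹
Layer 2: α = (0.59 + 0.062×2.2)×10⁻⁴ = 0.7264×10⁻⁴ K⁻¹
2.016×10⁻⁴ × 80 × 0.88 = 0.01419264 m
Layer 2: 0.3 × 0.7264×10⁻⁴ × 300 = 0.0065376 m
Δh = 0.01419264 + 0.0065376 = 0.02073024 m ≈ 0.0207 m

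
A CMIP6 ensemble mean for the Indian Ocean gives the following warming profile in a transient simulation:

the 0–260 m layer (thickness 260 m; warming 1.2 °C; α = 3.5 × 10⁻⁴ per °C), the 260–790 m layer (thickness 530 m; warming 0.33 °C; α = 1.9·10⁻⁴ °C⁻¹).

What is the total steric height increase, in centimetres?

14.2 cm

0–260 m: 3.5×10⁻⁴ × 260 × 1.2 = 0.10920 m
260–790 m: 0.33 × 1.9×10⁻⁴ × 530 = 0.033231 m
Δh = 0.10920 + 0.033231 = 0.142431 m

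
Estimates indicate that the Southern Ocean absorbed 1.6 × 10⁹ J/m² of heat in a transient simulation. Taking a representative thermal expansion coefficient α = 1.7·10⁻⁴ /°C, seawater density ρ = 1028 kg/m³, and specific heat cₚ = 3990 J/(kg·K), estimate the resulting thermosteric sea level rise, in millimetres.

Δh = αQ/(ρcₚ) = 1.7×10⁻⁴ × 1.6×10⁹ / (1028 × 3990) ≈ 0.066314 m

Δh = 66 mm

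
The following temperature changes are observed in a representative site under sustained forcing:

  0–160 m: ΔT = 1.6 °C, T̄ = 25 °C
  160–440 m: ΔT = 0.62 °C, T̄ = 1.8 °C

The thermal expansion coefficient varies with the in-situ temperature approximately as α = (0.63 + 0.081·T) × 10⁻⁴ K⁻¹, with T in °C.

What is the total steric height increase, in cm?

about 8.1 cm

Layer 1: α = (0.63 + 0.081×25)×10⁻⁴ = 2.655×10⁻⁴ K⁻¹
Layer 2: α = (0.63 + 0.081×1.8)×10⁻⁴ = 0.7758×10⁻⁴ K⁻¹
Layer 1: 160 × 1.6 × 2.655×10⁻⁴ = 0.067968 m
Layer 2: 0.7758×10⁻⁴ × 280 × 0.62 = 0.013467888 m
Δh = 0.067968 + 0.013467888 = 0.081435888 m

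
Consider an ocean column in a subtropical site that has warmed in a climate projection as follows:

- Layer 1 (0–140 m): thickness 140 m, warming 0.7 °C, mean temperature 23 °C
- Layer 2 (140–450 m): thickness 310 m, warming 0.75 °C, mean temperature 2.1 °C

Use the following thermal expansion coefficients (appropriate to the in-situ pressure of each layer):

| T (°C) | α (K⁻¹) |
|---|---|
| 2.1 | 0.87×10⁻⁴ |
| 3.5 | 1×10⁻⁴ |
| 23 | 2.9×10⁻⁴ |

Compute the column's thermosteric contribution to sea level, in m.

Layer 1 at 23 °C → α = 2.9×10⁻⁴ K⁻¹
Layer 2 at 2.1 °C → α = 0.87×10⁻⁴ K⁻¹
Layer 1: 2.9×10⁻⁴ × 140 × 0.7 = 0.02842 m
310 × 0.75 × 0.87×10⁻⁴ = 0.0202275 m
Δh = 0.02842 + 0.0202275 = 0.0486475 m

0.0486 m of thermosteric rise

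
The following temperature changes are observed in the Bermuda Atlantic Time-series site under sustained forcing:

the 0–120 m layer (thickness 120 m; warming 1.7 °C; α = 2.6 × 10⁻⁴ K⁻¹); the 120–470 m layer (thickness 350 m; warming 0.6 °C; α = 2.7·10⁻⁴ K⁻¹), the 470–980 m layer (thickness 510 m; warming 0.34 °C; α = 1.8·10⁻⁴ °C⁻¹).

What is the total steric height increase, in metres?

Δh = 0.14 m

Layer 1: 120 × 2.6×10⁻⁴ × 1.7 = 0.05304 m
Layer 2: 350 × 0.6 × 2.7×10⁻⁴ = 0.05670 m
Layer 3: 0.34 × 1.8×10⁻⁴ × 510 = 0.031212 m
Δh = 0.05304 + 0.05670 + 0.031212 = 0.140952 m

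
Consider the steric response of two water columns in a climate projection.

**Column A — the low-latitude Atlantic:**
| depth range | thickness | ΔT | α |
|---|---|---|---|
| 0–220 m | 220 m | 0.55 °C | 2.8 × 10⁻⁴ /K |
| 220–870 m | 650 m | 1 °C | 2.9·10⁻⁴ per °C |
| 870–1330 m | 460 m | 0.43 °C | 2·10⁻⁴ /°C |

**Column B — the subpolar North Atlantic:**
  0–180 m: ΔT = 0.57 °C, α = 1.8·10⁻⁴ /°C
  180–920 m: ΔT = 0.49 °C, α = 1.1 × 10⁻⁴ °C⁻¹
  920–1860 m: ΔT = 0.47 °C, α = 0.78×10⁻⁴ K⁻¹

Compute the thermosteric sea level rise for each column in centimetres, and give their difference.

A 0–220 m: 0.55 × 220 × 2.8×10⁻⁴ = 0.03388 m
A 220–870 m: 650 × 2.9×10⁻⁴ × 1 = 0.18850 m
A Layer 3: 0.43 × 2×10⁻⁴ × 460 = 0.03956 m
A total: 0.26194 m
B 0–180 m: 0.57 × 180 × 1.8×10⁻⁴ = 0.018468 m
B 0.49 × 1.1×10⁻⁴ × 740 = 0.039886 m
B 0.78×10⁻⁴ × 0.47 × 940 = 0.0344604 m
B total: 0.0928144 m
Difference: 0.26194 − 0.0928144 = 0.1691256 m

A: 26.2 cm; B: 9.28 cm; difference 16.9 cm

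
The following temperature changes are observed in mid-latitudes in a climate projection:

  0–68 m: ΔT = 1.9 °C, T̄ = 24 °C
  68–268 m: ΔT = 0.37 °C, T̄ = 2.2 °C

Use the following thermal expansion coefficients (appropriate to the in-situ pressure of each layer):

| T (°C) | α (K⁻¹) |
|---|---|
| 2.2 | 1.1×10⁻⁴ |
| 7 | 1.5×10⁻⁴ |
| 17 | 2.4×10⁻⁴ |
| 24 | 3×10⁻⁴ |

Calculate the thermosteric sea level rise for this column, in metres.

0.0469 m of thermosteric rise

Layer 1 at 24 °C → α = 3×10⁻⁴ K⁻¹
Layer 2 at 2.2 °C → α = 1.1×10⁻⁴ K⁻¹
Layer 1: 68 × 3×10⁻⁴ × 1.9 = 0.03876 m
Layer 2: 1.1×10⁻⁴ × 200 × 0.37 = 0.00814 m
Δh = 0.03876 + 0.00814 = 0.04690 m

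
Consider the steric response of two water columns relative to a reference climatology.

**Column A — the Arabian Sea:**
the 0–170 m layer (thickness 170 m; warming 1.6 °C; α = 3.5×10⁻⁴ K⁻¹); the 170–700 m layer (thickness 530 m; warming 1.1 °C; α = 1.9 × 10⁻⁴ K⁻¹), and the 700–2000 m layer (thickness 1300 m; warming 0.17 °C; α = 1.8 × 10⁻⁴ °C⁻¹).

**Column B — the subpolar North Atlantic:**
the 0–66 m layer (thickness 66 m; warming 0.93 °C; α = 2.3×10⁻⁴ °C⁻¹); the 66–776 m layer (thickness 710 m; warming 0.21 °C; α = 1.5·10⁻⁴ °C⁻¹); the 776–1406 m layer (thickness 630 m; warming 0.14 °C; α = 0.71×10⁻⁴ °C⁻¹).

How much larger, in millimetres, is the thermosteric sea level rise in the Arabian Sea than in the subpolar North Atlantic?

203 mm

A 170 × 1.6 × 3.5×10⁻⁴ = 0.09520 m
A 1.1 × 1.9×10⁻⁴ × 530 = 0.11077 m
A 1300 × 0.17 × 1.8×10⁻⁴ = 0.03978 m
A total: 0.24575 m
B 0.93 × 66 × 2.3×10⁻⁴ = 0.0141174 m
B 0.21 × 710 × 1.5×10⁻⁴ = 0.022365 m
B 0.71×10⁻⁴ × 630 × 0.14 = 0.0062622 m
B total: 0.0427446 m
Difference: 0.24575 − 0.0427446 = 0.2030054 m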